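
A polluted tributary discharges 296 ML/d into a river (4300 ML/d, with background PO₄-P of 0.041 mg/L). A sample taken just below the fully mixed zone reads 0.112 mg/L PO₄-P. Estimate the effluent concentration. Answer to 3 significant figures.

1.14 mg/L

Mass balance: 4300·0.04100 + 296.0·Cₑ = 4596·0.1120
→ Cₑ = (4596·0.1120 − 4300·0.04100) / 296.0 = 1.143 mg/L.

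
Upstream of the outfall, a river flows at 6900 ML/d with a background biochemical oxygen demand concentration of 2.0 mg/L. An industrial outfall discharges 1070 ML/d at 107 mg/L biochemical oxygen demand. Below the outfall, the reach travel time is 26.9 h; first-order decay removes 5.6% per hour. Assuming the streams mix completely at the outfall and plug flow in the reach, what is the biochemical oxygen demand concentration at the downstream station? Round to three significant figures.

3.42 mg/L

After mixing, C = (6900·2.000 + 1070·107.0) / 7970 = 128300/7970 = 16.10 mg/L.
5.6%/h lost → k = −ln(1 − 0.056) = 0.05763 h⁻¹.
Decay over the reach: 16.10·exp(−kt) = 16.10·0.2122 = 3.416 mg/L.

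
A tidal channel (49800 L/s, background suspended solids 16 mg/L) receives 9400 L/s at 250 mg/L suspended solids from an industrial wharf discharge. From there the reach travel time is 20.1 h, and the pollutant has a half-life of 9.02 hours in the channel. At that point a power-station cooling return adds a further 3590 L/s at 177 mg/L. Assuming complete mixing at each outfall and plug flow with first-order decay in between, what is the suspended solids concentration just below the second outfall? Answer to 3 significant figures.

Conservation of mass: C = (49800·16.00 + 9400·250.0) / 59200 = 3147000/59200 = 53.16 mg/L; combined flow 59200 L/s.
Half-life 9.02 h → k = ln 2 / 9.02 = 0.07685 h⁻¹ = 1.844 d⁻¹.
After decay, C = 53.16 × e^(−kt) = 53.16 × 0.2134 = 11.34 mg/L.
At the second outfall, C = (59200·11.34 + 3590·177.0) / (59200 + 3590) = 20.81 mg/L.

20.8 mg/L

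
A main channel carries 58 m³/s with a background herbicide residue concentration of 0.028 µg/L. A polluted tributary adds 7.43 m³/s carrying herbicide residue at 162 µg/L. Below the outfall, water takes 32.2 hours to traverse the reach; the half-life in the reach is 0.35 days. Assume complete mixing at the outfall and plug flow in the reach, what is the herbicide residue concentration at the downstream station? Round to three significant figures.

1.29 µg/L

Mass balance: C = (58.00·0.02800 + 7.430·162.0) / 65.43 = 1205/65.43 = 18.42 µg/L.
Half-life 0.35 d → k = ln 2 / 0.35 = 1.980 d⁻¹.
First-order decay: C = 18.42·exp(−k·t) = 18.42·0.07015 = 1.292 µg/L.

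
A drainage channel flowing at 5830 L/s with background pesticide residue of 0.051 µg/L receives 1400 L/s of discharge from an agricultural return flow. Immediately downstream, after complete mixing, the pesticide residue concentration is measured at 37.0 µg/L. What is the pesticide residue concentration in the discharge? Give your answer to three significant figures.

Mass balance: 5830·0.05100 + 1400·Cₑ = 7230·37.00
→ Cₑ = (7230·37.00 − 5830·0.05100) / 1400 = 190.9 µg/L.

191 µg/L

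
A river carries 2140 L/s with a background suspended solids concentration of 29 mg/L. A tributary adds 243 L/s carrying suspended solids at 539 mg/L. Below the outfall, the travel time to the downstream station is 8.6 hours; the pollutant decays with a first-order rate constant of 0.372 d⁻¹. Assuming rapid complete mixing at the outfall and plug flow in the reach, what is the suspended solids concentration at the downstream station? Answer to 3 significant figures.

70.9 mg/L

Flow-weighted average: C = (2140·29.00 + 243.0·539.0) / 2383 = 193000/2383 = 81.01 mg/L.
Applying C = C₀e^(−kt): 81.01 × 0.8752 = 70.90 mg/L.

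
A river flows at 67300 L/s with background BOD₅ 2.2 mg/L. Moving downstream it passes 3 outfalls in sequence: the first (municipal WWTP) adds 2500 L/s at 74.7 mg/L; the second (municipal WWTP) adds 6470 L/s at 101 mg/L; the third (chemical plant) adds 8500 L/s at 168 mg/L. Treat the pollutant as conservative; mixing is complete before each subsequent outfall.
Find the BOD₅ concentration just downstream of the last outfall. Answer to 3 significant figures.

28.5 mg/L

After outfall 1: Q = 67300 + 2500 = 69800 L/s; C = (67300·2.200 + 2500·74.70)/69800 = 4.797 mg/L.
After outfall 2: Q = 69800 + 6470 = 76270 L/s; C = (69800·4.797 + 6470·101.0)/76270 = 12.96 mg/L.
After outfall 3: Q = 76270 + 8500 = 84770 L/s; C = (76270·12.96 + 8500·168.0)/84770 = 28.50 mg/L.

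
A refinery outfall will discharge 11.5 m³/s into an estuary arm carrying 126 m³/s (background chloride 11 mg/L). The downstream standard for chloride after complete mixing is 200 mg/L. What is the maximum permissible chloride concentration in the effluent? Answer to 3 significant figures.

At the limit, (Qr·Cr + Qe·Cₑ)/(Qr + Qe) = 200:
Cₑ = (137.5·200 − 126.0·11.00) / 11.50 = 2271 mg/L.

2270 mg/L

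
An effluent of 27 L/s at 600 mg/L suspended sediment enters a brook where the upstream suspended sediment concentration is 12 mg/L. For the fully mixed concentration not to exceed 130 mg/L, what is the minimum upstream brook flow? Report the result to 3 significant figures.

Set C_mix = 130: (Q·12.00 + 27.00·600.0) / (Q + 27.00) = 130
→ Q = 27.00·(600.0 − 130)/(130 − 12.00) = 107.5 L/s.

108 L/s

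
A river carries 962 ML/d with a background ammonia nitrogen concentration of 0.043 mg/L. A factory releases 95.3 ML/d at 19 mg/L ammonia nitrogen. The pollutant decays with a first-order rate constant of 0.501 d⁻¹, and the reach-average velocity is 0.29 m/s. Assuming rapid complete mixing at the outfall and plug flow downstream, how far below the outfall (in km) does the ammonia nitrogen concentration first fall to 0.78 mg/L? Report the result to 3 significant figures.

40.5 km

Conservation of mass: C = (962.0·0.04300 + 95.30·19.00) / 1057 = 1852/1057 = 1.752 mg/L.
Set 1.752·exp(−k·t) = 0.78 → t = ln(1.752/0.78)/k = 139500 s = 38.76 h.
Distance = v·t = 0.29·139500 = 40460 m = 40.46 km.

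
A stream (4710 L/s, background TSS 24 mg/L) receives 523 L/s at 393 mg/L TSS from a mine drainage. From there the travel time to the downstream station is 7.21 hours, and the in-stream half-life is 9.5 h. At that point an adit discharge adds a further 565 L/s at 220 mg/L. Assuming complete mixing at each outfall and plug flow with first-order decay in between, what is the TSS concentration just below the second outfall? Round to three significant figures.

Mixed concentration C = ΣQC/ΣQ = (4710·24.00 + 523.0·393.0) / 5233 = 318600/5233 = 60.88 mg/L; combined flow 5233 L/s.
Half-life 9.5 h → k = ln 2 / 9.5 = 0.07296 h⁻¹ = 1.751 d⁻¹.
Applying C = C₀e^(−kt): 60.88 × 0.5909 = 35.97 mg/L.
Second outfall: C = (5233·35.97 + 565.0·220.0)/5798 = 53.91 mg/L.

53.9 mg/L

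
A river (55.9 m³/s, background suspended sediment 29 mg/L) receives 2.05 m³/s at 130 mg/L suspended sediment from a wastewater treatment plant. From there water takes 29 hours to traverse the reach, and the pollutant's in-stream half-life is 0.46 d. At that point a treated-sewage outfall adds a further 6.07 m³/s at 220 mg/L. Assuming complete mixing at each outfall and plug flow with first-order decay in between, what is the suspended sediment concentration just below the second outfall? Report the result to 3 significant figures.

Mass balance: C = (55.90·29.00 + 2.050·130.0) / 57.95 = 1888/57.95 = 32.57 mg/L; combined flow 57.95 m³/s.
Half-life 0.46 d → k = ln 2 / 0.46 = 1.507 d⁻¹.
Applying C = C₀e^(−kt): 32.57 × 0.1619 = 5.274 mg/L.
Second outfall: C = (57.95·5.274 + 6.070·220.0)/64.02 = 25.63 mg/L.

25.6 mg/L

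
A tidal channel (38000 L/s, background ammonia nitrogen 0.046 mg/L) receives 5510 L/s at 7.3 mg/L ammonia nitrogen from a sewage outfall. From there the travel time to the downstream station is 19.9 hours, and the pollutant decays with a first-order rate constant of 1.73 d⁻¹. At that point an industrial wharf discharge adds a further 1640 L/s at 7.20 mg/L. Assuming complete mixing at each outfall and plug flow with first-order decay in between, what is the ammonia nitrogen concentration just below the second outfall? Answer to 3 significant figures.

Conservation of mass: C = (38000·0.04600 + 5510·7.300) / 43510 = 41970/43510 = 0.9646 mg/L; combined flow 43510 L/s.
Decay over the reach: 0.9646·exp(−kt) = 0.9646·0.2382 = 0.2298 mg/L.
Second outfall: C = (43510·0.2298 + 1640·7.200)/45150 = 0.4830 mg/L.

0.483 mg/L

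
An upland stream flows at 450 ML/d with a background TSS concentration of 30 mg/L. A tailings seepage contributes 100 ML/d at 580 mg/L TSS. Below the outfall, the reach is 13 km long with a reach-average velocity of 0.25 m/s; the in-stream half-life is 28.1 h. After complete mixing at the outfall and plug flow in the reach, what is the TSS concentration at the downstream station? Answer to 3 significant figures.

Flow-weighted average: C = (450.0·30.00 + 100.0·580.0) / 550.0 = 71500/550.0 = 130.0 mg/L.
Travel time t = 13·1000 / 0.25 = 52000 s = 14.44 h.
Half-life 28.1 h → k = ln 2 / 28.1 = 0.02467 h⁻¹ = 0.5920 d⁻¹.
After decay, C = 130.0 × e^(−kt) = 130.0 × 0.7003 = 91.03 mg/L.

91.0 mg/L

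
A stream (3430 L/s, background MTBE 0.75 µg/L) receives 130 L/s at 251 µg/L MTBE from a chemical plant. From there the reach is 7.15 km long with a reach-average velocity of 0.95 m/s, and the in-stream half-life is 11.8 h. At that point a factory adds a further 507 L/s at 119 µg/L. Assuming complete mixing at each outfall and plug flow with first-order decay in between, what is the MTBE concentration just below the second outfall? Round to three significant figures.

22.5 µg/L

Flow-weighted average: C = (3430·0.7500 + 130.0·251.0) / 3560 = 35200/3560 = 9.888 µg/L; combined flow 3560 L/s.
Travel time t = 7.15·1000 / 0.95 = 7526 s = 2.091 h.
Half-life 11.8 h → k = ln 2 / 11.8 = 0.05874 h⁻¹ = 1.410 d⁻¹.
After decay, C = 9.888 × e^(−kt) = 9.888 × 0.8844 = 8.746 µg/L.
Second outfall: C = (3560·8.746 + 507.0·119.0)/4067 = 22.49 µg/L.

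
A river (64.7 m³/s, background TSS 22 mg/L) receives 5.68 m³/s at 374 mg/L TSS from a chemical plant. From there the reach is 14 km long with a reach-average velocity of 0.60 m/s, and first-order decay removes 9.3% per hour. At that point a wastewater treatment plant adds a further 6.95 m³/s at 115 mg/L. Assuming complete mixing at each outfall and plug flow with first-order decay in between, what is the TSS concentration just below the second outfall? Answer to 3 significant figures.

34.7 mg/L

Mass balance: C = (64.70·22.00 + 5.680·374.0) / 70.38 = 3548/70.38 = 50.41 mg/L; combined flow 70.38 m³/s.
Travel time t = 14·1000 / 0.60 = 23330 s = 6.481 h.
9.3%/h lost → k = −ln(1 − 0.093) = 0.09761 h⁻¹.
First-order decay: C = 50.41·exp(−k·t) = 50.41·0.5312 = 26.78 mg/L.
Second outfall: C = (70.38·26.78 + 6.950·115.0)/77.33 = 34.70 mg/L.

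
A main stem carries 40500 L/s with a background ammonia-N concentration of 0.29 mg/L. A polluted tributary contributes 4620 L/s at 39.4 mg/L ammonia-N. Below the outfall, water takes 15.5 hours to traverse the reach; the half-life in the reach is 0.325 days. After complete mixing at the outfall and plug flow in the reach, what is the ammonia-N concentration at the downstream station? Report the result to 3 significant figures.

Mixed concentration C = ΣQC/ΣQ = (40500·0.2900 + 4620·39.40) / 45120 = 193800/45120 = 4.295 mg/L.
Half-life 0.325 d → k = ln 2 / 0.325 = 2.133 d⁻¹.
Applying C = C₀e^(−kt): 4.295 × 0.2522 = 1.083 mg/L.

1.08 mg/L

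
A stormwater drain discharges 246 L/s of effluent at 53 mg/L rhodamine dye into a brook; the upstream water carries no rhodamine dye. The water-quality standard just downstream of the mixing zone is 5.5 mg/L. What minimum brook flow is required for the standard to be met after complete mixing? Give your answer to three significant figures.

2120 L/s

Set C_mix = 5.5: (Q·0 + 246.0·53.00) / (Q + 246.0) = 5.5
→ Q = 246.0·(53.00 − 5.5)/(5.5 − 0) = 2125 L/s.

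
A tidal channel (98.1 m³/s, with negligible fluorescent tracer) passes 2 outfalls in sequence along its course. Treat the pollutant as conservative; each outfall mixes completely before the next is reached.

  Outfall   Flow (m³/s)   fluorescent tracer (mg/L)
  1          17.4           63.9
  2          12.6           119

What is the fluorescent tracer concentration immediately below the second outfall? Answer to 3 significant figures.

20.4 mg/L

Outfall 1: combined Q = 115.5 m³/s; C = (98.10·0 + 17.40·63.90)/115.5 = 9.626 mg/L.
Outfall 2: combined Q = 128.1 m³/s; C = (115.5·9.626 + 12.60·119.0)/128.1 = 20.38 mg/L.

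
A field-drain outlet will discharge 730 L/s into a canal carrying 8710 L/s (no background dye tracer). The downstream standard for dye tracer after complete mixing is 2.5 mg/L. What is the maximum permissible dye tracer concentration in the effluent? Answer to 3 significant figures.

At the limit, (Qr·Cr + Qe·Cₑ)/(Qr + Qe) = 2.5:
Cₑ = (9440·2.5 − 8710·0) / 730.0 = 32.33 mg/L.

32.3 mg/L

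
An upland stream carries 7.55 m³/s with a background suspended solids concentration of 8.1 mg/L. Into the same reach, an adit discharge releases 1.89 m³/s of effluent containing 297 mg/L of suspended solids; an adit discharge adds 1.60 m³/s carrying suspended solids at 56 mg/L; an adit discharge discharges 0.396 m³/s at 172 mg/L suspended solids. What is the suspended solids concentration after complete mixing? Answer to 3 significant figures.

Conservation of mass: C = (7.550·8.100 + 1.890·297.0 + 1.600·56.00 + 0.3960·172.0) / 11.44 = 780.2/11.44 = 68.22 mg/L.

68.2 mg/L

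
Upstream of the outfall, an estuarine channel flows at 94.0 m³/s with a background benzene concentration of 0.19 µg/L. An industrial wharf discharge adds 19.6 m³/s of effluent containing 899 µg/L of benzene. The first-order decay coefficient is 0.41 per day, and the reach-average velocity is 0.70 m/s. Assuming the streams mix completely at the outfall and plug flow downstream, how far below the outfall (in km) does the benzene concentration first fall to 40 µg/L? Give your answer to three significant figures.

Mass balance: C = (94.00·0.1900 + 19.60·899.0) / 113.6 = 17640/113.6 = 155.3 µg/L.
Set 155.3·exp(−k·t) = 40 → t = ln(155.3/40)/k = 285800 s = 79.39 h.
Distance = v·t = 0.70·285800 = 200100 m = 200.1 km.

200 km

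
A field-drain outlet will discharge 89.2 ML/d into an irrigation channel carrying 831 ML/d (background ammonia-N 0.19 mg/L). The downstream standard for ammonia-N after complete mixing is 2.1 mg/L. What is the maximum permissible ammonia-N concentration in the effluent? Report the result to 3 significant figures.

19.9 mg/L

At the limit, (Qr·Cr + Qe·Cₑ)/(Qr + Qe) = 2.1:
Cₑ = (920.2·2.1 − 831.0·0.1900) / 89.20 = 19.89 mg/L.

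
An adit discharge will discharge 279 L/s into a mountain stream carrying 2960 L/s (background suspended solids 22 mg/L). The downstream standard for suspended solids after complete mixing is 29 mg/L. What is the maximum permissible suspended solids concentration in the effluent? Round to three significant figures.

103 mg/L

At the limit, (Qr·Cr + Qe·Cₑ)/(Qr + Qe) = 29:
Cₑ = (3239·29 − 2960·22.00) / 279.0 = 103.3 mg/L.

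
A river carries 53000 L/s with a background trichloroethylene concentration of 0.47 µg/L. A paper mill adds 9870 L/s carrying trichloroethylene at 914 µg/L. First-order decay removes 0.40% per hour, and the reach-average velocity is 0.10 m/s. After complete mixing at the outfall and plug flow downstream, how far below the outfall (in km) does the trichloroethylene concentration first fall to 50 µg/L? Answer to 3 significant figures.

94.9 km

Mass balance: C = (53000·0.4700 + 9870·914.0) / 62870 = 9046000/62870 = 143.9 µg/L.
0.40%/h lost → k = −ln(1 − 0.004) = 0.004008 h⁻¹.
Set 143.9·exp(−k·t) = 50 → t = ln(143.9/50)/k = 949400 s = 263.7 h.
Distance = v·t = 0.10·949400 = 94940 m = 94.94 km.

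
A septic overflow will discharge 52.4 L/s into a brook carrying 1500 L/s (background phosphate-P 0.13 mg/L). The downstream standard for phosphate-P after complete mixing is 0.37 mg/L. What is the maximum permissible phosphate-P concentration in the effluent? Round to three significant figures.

7.24 mg/L

At the limit, (Qr·Cr + Qe·Cₑ)/(Qr + Qe) = 0.37:
Cₑ = (1552·0.37 − 1500·0.1300) / 52.40 = 7.240 mg/L.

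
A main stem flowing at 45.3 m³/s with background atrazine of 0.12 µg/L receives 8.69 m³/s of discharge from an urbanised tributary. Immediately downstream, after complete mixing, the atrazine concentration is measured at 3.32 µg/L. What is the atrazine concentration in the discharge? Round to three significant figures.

Mass balance: 45.30·0.1200 + 8.690·Cₑ = 53.99·3.320
→ Cₑ = (53.99·3.320 − 45.30·0.1200) / 8.690 = 20.00 µg/L.

20.0 µg/L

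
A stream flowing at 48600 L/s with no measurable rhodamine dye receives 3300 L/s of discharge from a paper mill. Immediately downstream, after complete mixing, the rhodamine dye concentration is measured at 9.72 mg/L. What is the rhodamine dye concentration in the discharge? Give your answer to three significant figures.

Mass balance: 48600·0 + 3300·Cₑ = 51900·9.720
→ Cₑ = (51900·9.720 − 48600·0) / 3300 = 152.9 mg/L.

153 mg/L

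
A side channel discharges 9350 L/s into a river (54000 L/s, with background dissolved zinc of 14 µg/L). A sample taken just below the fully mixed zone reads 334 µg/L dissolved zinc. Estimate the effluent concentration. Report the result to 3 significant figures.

2180 µg/L

Mass balance: 54000·14.00 + 9350·Cₑ = 63350·334.0
→ Cₑ = (63350·334.0 − 54000·14.00) / 9350 = 2182 µg/L.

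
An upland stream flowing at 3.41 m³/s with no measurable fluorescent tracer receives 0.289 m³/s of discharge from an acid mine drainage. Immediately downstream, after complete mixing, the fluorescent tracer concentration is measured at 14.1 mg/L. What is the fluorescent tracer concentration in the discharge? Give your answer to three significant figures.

Mass balance: 3.410·0 + 0.2890·Cₑ = 3.699·14.10
→ Cₑ = (3.699·14.10 − 3.410·0) / 0.2890 = 180.5 mg/L.

180 mg/L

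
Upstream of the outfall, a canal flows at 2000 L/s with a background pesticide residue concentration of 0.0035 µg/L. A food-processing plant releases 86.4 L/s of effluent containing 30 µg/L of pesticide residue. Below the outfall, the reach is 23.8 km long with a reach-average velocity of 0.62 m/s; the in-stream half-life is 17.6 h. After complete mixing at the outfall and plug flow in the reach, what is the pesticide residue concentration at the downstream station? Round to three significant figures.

0.819 µg/L

Flow-weighted average: C = (2000·0.003500 + 86.40·30.00) / 2086 = 2599/2086 = 1.246 µg/L.
Travel time t = 23.8·1000 / 0.62 = 38390 s = 10.66 h.
Half-life 17.6 h → k = ln 2 / 17.6 = 0.03938 h⁻¹ = 0.9452 d⁻¹.
First-order decay: C = 1.246·exp(−k·t) = 1.246·0.6571 = 0.8185 µg/L.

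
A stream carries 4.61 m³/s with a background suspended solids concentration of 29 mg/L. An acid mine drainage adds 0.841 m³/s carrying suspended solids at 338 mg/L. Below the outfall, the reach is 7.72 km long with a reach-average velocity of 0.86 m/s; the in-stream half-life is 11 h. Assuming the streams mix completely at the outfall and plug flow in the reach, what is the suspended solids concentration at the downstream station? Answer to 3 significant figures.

Flow-weighted average: C = (4.610·29.00 + 0.8410·338.0) / 5.451 = 417.9/5.451 = 76.67 mg/L.
Travel time t = 7.72·1000 / 0.86 = 8977 s = 2.494 h.
Half-life 11 h → k = ln 2 / 11 = 0.06301 h⁻¹ = 1.512 d⁻¹.
First-order decay: C = 76.67·exp(−k·t) = 76.67·0.8546 = 65.52 mg/L.

65.5 mg/L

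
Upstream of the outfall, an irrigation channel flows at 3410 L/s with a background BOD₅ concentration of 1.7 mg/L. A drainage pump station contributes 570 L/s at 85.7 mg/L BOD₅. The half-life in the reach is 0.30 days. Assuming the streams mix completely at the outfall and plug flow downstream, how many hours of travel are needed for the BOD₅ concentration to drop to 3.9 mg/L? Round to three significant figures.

Mixed concentration C = ΣQC/ΣQ = (3410·1.700 + 570.0·85.70) / 3980 = 54650/3980 = 13.73 mg/L.
Half-life 0.30 d → k = ln 2 / 0.30 = 2.310 d⁻¹.
13.73·exp(−k·t) = 3.9 → t = ln(13.73/3.9)/k = 47070 s = 13.07 h.

13.1 h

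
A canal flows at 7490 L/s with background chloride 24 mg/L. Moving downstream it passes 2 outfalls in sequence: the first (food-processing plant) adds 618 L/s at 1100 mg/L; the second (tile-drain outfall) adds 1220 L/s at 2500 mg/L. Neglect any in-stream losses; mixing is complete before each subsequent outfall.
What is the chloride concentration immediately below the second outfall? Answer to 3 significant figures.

After outfall 1: Q = 7490 + 618.0 = 8108 L/s; C = (7490·24.00 + 618.0·1100)/8108 = 106.0 mg/L.
After outfall 2: Q = 8108 + 1220 = 9328 L/s; C = (8108·106.0 + 1220·2500)/9328 = 419.1 mg/L.

419 mg/L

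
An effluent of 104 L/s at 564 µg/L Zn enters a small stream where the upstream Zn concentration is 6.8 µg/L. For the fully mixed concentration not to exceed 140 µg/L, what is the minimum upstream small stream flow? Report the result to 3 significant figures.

331 L/s

Set C_mix = 140: (Q·6.800 + 104.0·564.0) / (Q + 104.0) = 140
→ Q = 104.0·(564.0 − 140)/(140 − 6.800) = 331.1 L/s.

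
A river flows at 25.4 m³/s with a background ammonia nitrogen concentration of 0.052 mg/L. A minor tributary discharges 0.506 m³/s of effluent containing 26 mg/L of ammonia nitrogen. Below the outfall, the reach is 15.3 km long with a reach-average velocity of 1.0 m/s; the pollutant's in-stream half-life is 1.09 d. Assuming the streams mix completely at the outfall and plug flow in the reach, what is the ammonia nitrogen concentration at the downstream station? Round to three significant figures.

0.499 mg/L

After mixing, C = (25.40·0.05200 + 0.5060·26.00) / 25.91 = 14.48/25.91 = 0.5588 mg/L.
Travel time t = 15.3·1000 / 1.0 = 15300 s = 4.250 h.
Half-life 1.09 d → k = ln 2 / 1.09 = 0.6359 d⁻¹.
Applying C = C₀e^(−kt): 0.5588 × 0.8935 = 0.4993 mg/L.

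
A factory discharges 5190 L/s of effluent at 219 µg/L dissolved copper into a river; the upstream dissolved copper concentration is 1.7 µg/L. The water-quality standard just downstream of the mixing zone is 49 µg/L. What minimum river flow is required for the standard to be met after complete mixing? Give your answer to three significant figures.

Set C_mix = 49: (Q·1.700 + 5190·219.0) / (Q + 5190) = 49
→ Q = 5190·(219.0 − 49)/(49 − 1.700) = 18650 L/s.

18700 L/s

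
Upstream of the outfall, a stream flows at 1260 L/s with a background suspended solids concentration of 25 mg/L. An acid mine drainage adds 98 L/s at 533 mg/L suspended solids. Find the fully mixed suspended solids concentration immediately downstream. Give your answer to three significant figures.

After mixing, C = (1260·25.00 + 98.00·533.0) / 1358 = 83730/1358 = 61.66 mg/L.

61.7 mg/L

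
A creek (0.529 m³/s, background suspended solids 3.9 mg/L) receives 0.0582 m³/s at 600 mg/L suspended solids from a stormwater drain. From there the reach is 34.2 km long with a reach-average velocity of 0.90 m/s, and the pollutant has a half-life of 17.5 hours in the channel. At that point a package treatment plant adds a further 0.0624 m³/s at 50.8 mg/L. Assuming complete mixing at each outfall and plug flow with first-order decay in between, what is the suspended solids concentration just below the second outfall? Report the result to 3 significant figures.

42.4 mg/L

After mixing, C = (0.5290·3.900 + 0.05820·600.0) / 0.5872 = 36.98/0.5872 = 62.98 mg/L; combined flow 0.5872 m³/s.
Travel time t = 34.2·1000 / 0.90 = 38000 s = 10.56 h.
Half-life 17.5 h → k = ln 2 / 17.5 = 0.03961 h⁻¹ = 0.9506 d⁻¹.
After decay, C = 62.98 × e^(−kt) = 62.98 × 0.6583 = 41.46 mg/L.
At the second outfall, C = (0.5872·41.46 + 0.06240·50.80) / (0.5872 + 0.06240) = 42.36 mg/L.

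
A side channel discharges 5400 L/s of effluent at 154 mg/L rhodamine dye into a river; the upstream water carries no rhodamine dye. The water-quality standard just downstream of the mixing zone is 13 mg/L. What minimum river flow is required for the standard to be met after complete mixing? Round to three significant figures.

58600 L/s

Set C_mix = 13: (Q·0 + 5400·154.0) / (Q + 5400) = 13
→ Q = 5400·(154.0 − 13)/(13 − 0) = 58570 L/s.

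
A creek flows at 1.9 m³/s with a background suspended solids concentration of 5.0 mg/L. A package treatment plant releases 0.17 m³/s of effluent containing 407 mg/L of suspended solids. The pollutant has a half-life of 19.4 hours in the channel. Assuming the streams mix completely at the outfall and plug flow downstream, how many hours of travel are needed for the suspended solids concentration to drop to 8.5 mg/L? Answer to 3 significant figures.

41.9 h

Conservation of mass: C = (1.900·5.000 + 0.1700·407.0) / 2.070 = 78.69/2.070 = 38.01 mg/L.
Half-life 19.4 h → k = ln 2 / 19.4 = 0.03573 h⁻¹ = 0.8575 d⁻¹.
38.01·exp(−k·t) = 8.5 → t = ln(38.01/8.5)/k = 150900 s = 41.92 h.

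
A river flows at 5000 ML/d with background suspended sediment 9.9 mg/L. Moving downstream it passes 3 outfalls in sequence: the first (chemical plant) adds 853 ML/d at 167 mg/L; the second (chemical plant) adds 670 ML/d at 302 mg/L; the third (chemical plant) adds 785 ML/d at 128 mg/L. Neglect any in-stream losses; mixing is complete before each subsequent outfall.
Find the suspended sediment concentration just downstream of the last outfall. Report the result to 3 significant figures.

Outfall 1: combined Q = 5853 ML/d; C = (5000·9.900 + 853.0·167.0)/5853 = 32.80 mg/L.
Outfall 2: combined Q = 6523 ML/d; C = (5853·32.80 + 670.0·302.0)/6523 = 60.45 mg/L.
Outfall 3: combined Q = 7308 ML/d; C = (6523·60.45 + 785.0·128.0)/7308 = 67.70 mg/L.

67.7 mg/L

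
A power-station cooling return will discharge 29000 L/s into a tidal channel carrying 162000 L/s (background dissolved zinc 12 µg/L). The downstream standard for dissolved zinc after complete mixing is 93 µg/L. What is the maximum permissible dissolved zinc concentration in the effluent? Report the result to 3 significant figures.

545 µg/L

At the limit, (Qr·Cr + Qe·Cₑ)/(Qr + Qe) = 93:
Cₑ = (191000·93 − 162000·12.00) / 29000 = 545.5 µg/L.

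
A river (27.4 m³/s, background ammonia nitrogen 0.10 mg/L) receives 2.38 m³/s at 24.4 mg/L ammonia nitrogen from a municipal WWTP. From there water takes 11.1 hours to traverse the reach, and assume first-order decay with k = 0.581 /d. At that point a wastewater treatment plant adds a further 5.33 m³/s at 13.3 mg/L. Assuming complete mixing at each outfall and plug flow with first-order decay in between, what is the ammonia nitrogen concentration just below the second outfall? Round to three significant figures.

Conservation of mass: C = (27.40·0.1000 + 2.380·24.40) / 29.78 = 60.81/29.78 = 2.042 mg/L; combined flow 29.78 m³/s.
Decay over the reach: 2.042·exp(−kt) = 2.042·0.7644 = 1.561 mg/L.
At the second outfall, C = (29.78·1.561 + 5.330·13.30) / (29.78 + 5.330) = 3.343 mg/L.

3.34 mg/L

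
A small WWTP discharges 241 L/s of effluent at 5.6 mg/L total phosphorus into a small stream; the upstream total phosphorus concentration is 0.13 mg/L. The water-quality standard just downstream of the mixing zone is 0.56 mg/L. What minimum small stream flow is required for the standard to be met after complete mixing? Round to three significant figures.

2820 L/s

Set C_mix = 0.56: (Q·0.1300 + 241.0·5.600) / (Q + 241.0) = 0.56
→ Q = 241.0·(5.600 − 0.56)/(0.56 − 0.1300) = 2825 L/s.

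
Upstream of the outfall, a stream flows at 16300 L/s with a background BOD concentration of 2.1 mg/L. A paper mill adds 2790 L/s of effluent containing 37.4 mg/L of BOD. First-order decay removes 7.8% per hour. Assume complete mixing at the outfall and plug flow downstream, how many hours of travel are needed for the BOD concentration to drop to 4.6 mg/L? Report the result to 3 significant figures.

After mixing, C = (16300·2.100 + 2790·37.40) / 19090 = 138600/19090 = 7.259 mg/L.
7.8%/h lost → k = −ln(1 − 0.078) = 0.08121 h⁻¹.
7.259·exp(−k·t) = 4.6 → t = ln(7.259/4.6)/k = 20220 s = 5.618 h.

5.62 h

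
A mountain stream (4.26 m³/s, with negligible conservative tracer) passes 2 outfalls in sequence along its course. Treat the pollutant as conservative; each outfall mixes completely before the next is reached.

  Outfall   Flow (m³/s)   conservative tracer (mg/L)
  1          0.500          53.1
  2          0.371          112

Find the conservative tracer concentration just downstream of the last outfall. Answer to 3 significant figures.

Below outfall 1: Q → 4.760 m³/s, C = (4.260·0 + 0.5000·53.10)/4.760 = 5.578 mg/L.
Below outfall 2: Q → 5.131 m³/s, C = (4.760·5.578 + 0.3710·112.0)/5.131 = 13.27 mg/L.

13.3 mg/L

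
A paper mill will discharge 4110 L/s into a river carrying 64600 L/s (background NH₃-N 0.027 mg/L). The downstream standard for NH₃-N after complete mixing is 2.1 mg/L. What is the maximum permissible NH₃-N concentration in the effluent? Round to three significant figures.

At the limit, (Qr·Cr + Qe·Cₑ)/(Qr + Qe) = 2.1:
Cₑ = (68710·2.1 − 64600·0.02700) / 4110 = 34.68 mg/L.

34.7 mg/L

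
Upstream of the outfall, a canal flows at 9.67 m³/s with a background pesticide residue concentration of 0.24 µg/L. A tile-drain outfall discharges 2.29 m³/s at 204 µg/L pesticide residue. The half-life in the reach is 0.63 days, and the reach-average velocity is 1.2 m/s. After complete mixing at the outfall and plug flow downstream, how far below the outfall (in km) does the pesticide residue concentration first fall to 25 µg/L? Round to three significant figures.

Flow-weighted average: C = (9.670·0.2400 + 2.290·204.0) / 11.96 = 469.5/11.96 = 39.25 µg/L.
Half-life 0.63 d → k = ln 2 / 0.63 = 1.100 d⁻¹.
Set 39.25·exp(−k·t) = 25 → t = ln(39.25/25)/k = 35430 s = 9.842 h.
Distance = v·t = 1.2·35430 = 42520 m = 42.52 km.

42.5 km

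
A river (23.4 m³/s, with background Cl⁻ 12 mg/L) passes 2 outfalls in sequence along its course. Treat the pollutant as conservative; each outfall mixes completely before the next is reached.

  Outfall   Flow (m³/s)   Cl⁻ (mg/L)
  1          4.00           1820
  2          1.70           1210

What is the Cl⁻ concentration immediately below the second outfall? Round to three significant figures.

Outfall 1: combined Q = 27.40 m³/s; C = (23.40·12.00 + 4.000·1820)/27.40 = 275.9 mg/L.
Outfall 2: combined Q = 29.10 m³/s; C = (27.40·275.9 + 1.700·1210)/29.10 = 330.5 mg/L.

331 mg/L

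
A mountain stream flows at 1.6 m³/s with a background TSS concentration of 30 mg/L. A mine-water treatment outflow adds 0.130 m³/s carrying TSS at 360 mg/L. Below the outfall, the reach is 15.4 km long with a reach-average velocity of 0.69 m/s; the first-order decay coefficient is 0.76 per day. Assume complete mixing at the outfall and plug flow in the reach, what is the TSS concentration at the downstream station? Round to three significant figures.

45.0 mg/L

Mixed concentration C = ΣQC/ΣQ = (1.600·30.00 + 0.1300·360.0) / 1.730 = 94.80/1.730 = 54.80 mg/L.
Travel time t = 15.4·1000 / 0.69 = 22320 s = 6.200 h.
Decay over the reach: 54.80·exp(−kt) = 54.80·0.8217 = 45.03 mg/L.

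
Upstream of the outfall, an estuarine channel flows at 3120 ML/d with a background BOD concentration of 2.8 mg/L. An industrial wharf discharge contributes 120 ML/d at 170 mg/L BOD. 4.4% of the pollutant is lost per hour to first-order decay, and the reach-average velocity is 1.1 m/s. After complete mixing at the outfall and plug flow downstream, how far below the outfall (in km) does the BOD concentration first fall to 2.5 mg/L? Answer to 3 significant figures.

Mixed concentration C = ΣQC/ΣQ = (3120·2.800 + 120.0·170.0) / 3240 = 29140/3240 = 8.993 mg/L.
4.4%/h lost → k = −ln(1 − 0.044) = 0.04500 h⁻¹.
Set 8.993·exp(−k·t) = 2.5 → t = ln(8.993/2.5)/k = 102400 s = 28.45 h.
Distance = v·t = 1.1·102400 = 112700 m = 112.7 km.

113 km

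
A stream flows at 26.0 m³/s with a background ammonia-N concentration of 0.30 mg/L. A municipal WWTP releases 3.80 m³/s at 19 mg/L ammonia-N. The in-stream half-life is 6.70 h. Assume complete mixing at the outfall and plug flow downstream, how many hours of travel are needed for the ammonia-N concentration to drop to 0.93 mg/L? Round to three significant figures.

10.2 h

Flow-weighted average: C = (26.00·0.3000 + 3.800·19.00) / 29.80 = 80.00/29.80 = 2.685 mg/L.
Half-life 6.70 h → k = ln 2 / 6.70 = 0.1035 h⁻¹ = 2.483 d⁻¹.
2.685·exp(−k·t) = 0.93 → t = ln(2.685/0.93)/k = 36890 s = 10.25 h.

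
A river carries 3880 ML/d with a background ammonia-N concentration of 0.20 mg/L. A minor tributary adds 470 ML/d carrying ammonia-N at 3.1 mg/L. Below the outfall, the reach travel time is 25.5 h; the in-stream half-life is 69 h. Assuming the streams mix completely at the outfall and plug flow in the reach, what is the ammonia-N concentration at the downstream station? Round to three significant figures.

0.397 mg/L

Mixed concentration C = ΣQC/ΣQ = (3880·0.2000 + 470.0·3.100) / 4350 = 2233/4350 = 0.5133 mg/L.
Half-life 69 h → k = ln 2 / 69 = 0.01005 h⁻¹ = 0.2411 d⁻¹.
After decay, C = 0.5133 × e^(−kt) = 0.5133 × 0.7740 = 0.3973 mg/L.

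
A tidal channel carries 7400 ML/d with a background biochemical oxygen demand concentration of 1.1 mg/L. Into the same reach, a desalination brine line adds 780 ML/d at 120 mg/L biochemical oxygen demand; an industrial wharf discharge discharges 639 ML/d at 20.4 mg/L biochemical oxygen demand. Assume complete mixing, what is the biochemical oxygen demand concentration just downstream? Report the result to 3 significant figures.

After mixing, C = (7400·1.100 + 780.0·120.0 + 639.0·20.40) / 8819 = 114800/8819 = 13.01 mg/L.

13.0 mg/L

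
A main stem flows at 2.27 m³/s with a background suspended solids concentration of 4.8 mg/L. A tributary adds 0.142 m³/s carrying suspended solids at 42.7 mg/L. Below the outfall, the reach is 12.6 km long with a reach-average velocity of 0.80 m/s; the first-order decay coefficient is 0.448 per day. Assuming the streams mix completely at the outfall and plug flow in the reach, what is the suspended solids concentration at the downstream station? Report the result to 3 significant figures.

6.48 mg/L

Mixed concentration C = ΣQC/ΣQ = (2.270·4.800 + 0.1420·42.70) / 2.412 = 16.96/2.412 = 7.031 mg/L.
Travel time t = 12.6·1000 / 0.80 = 15750 s = 4.375 h.
First-order decay: C = 7.031·exp(−k·t) = 7.031·0.9216 = 6.480 mg/L.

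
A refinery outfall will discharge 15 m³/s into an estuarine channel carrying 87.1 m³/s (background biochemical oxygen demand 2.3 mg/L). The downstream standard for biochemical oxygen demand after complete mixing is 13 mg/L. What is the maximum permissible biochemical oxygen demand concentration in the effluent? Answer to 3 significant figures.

At the limit, (Qr·Cr + Qe·Cₑ)/(Qr + Qe) = 13:
Cₑ = (102.1·13 − 87.10·2.300) / 15.00 = 75.13 mg/L.

75.1 mg/L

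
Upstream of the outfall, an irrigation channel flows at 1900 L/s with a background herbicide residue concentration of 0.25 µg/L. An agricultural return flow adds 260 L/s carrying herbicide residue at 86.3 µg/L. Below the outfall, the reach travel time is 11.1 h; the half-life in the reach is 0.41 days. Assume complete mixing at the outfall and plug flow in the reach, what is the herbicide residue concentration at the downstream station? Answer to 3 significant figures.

Conservation of mass: C = (1900·0.2500 + 260.0·86.30) / 2160 = 22910/2160 = 10.61 µg/L.
Half-life 0.41 d → k = ln 2 / 0.41 = 1.691 d⁻¹.
First-order decay: C = 10.61·exp(−k·t) = 10.61·0.4575 = 4.853 µg/L.

4.85 µg/L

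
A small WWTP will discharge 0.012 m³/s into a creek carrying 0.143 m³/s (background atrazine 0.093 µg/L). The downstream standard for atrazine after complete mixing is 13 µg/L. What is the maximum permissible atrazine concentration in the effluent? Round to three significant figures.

167 µg/L

At the limit, (Qr·Cr + Qe·Cₑ)/(Qr + Qe) = 13:
Cₑ = (0.1550·13 − 0.1430·0.09300) / 0.01200 = 166.8 µg/L.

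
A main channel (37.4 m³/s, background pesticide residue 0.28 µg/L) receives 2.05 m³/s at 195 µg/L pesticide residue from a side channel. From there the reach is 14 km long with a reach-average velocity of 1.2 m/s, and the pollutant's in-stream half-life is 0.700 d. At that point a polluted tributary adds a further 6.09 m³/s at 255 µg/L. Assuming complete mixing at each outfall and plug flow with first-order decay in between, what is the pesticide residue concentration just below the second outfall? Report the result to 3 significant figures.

Mixed concentration C = ΣQC/ΣQ = (37.40·0.2800 + 2.050·195.0) / 39.45 = 410.2/39.45 = 10.40 µg/L; combined flow 39.45 m³/s.
Travel time t = 14·1000 / 1.2 = 11670 s = 3.241 h.
Half-life 0.700 d → k = ln 2 / 0.700 = 0.9902 d⁻¹.
Applying C = C₀e^(−kt): 10.40 × 0.8748 = 9.097 µg/L.
Second outfall: C = (39.45·9.097 + 6.090·255.0)/45.54 = 41.98 µg/L.

42.0 µg/L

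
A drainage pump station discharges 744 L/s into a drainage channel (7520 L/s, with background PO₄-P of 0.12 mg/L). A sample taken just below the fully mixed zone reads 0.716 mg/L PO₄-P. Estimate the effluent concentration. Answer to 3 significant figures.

Mass balance: 7520·0.1200 + 744.0·Cₑ = 8264·0.7160
→ Cₑ = (8264·0.7160 − 7520·0.1200) / 744.0 = 6.740 mg/L.

6.74 mg/L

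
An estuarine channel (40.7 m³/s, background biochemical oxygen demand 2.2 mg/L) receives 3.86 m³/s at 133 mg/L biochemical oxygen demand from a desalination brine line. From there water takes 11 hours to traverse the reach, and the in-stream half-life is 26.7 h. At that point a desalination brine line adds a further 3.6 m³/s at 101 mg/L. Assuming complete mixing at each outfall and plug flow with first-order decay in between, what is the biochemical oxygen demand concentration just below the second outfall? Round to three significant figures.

Conservation of mass: C = (40.70·2.200 + 3.860·133.0) / 44.56 = 602.9/44.56 = 13.53 mg/L; combined flow 44.56 m³/s.
Half-life 26.7 h → k = ln 2 / 26.7 = 0.02596 h⁻¹ = 0.6231 d⁻¹.
Decay over the reach: 13.53·exp(−kt) = 13.53·0.7516 = 10.17 mg/L.
At the second outfall, C = (44.56·10.17 + 3.600·101.0) / (44.56 + 3.600) = 16.96 mg/L.

17.0 mg/L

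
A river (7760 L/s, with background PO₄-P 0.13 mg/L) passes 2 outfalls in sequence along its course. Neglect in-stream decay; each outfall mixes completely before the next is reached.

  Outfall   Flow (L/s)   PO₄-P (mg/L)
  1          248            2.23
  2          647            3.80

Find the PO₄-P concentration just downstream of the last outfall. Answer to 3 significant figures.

Outfall 1: combined Q = 8008 L/s; C = (7760·0.1300 + 248.0·2.230)/8008 = 0.1950 mg/L.
Outfall 2: combined Q = 8655 L/s; C = (8008·0.1950 + 647.0·3.800)/8655 = 0.4645 mg/L.

0.465 mg/L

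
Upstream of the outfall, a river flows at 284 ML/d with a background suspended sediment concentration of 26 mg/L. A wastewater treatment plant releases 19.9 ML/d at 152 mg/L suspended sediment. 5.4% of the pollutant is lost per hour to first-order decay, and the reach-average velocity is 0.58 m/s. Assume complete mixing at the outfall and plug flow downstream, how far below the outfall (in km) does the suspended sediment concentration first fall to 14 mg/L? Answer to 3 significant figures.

33.7 km

After mixing, C = (284.0·26.00 + 19.90·152.0) / 303.9 = 10410/303.9 = 34.25 mg/L.
5.4%/h lost → k = −ln(1 − 0.054) = 0.05551 h⁻¹.
Set 34.25·exp(−k·t) = 14 → t = ln(34.25/14)/k = 58020 s = 16.12 h.
Distance = v·t = 0.58·58020 = 33650 m = 33.65 km.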